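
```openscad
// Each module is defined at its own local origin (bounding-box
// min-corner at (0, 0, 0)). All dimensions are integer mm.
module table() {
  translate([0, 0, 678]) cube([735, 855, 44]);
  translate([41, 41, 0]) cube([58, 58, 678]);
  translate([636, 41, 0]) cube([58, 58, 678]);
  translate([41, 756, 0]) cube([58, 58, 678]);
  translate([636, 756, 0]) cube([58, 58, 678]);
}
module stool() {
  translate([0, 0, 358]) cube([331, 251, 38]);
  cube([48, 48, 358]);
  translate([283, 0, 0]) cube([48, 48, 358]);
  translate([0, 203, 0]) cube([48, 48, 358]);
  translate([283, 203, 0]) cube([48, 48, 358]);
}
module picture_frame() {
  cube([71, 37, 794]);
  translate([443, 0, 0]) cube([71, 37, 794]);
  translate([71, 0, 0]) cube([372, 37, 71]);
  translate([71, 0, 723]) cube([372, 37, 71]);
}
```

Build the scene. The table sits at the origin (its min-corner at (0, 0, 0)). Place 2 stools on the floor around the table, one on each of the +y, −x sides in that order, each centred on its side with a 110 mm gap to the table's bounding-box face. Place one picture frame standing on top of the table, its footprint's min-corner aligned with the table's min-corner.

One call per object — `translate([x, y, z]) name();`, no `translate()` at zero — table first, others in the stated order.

table();
translate([202, 965, 0]) stool();
translate([-441, 302, 0]) stool();
translate([0, 0, 722]) picture_frame();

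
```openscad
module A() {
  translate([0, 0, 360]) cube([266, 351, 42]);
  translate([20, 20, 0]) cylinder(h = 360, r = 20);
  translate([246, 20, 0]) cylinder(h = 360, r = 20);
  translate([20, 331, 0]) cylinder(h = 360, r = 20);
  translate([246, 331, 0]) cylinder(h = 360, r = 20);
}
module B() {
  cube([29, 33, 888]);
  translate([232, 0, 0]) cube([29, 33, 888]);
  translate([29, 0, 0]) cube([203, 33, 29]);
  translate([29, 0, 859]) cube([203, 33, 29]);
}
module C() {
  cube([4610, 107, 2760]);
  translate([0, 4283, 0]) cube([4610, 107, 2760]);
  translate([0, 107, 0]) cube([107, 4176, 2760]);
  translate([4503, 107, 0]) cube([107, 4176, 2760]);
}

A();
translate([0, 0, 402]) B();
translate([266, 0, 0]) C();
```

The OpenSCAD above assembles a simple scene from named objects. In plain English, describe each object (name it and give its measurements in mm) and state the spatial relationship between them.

A is a simple wooden stool: a rectangular seat 266 mm (x) by 351 mm (y), 42 mm thick, top face at z = 402 mm, on four round legs, each 40 mm in diameter. The legs rest on z = 0, each leg's axis is inset half a diameter from the nearest pair of seat edges (so the leg's bounding box is flush with the corner).

B is a rectangular picture frame lying in the x–z plane (depth along y). The opening is 203 mm wide (x) by 830 mm tall (z), surrounded by a border 29 mm wide on all four sides. The frame is 33 mm deep and is made of two full-height vertical stiles with two horizontal rails fitted between them.

C is a box-shaped house frame (walls only): outside footprint 4610×4390 mm, wall height 2760 mm, wall thickness 107 mm. The two y-facing walls run the full x-width; the two x-facing walls fit between the inner faces of the y-facing walls.

The picture frame is on top of the stool. The house frame is against the stool's +x side, with their −y faces flush.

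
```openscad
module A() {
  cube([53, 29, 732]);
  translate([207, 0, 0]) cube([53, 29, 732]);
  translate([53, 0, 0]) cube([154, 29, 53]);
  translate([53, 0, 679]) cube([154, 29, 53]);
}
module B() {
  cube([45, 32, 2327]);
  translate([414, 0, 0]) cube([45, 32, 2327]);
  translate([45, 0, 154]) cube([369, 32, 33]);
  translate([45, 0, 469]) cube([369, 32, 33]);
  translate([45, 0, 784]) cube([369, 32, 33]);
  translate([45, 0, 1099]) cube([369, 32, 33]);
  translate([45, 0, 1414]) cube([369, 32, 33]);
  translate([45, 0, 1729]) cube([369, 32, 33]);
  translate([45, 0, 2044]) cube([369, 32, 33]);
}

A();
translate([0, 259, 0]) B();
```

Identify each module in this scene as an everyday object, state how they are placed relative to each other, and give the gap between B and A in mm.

The ladder's nearest face is 230 mm from the picture frame's +y face.

A is a picture frame. B is a ladder. The ladder is on the floor beside the picture frame on its +y side. The gap between the ladder and the picture frame is 230 mm.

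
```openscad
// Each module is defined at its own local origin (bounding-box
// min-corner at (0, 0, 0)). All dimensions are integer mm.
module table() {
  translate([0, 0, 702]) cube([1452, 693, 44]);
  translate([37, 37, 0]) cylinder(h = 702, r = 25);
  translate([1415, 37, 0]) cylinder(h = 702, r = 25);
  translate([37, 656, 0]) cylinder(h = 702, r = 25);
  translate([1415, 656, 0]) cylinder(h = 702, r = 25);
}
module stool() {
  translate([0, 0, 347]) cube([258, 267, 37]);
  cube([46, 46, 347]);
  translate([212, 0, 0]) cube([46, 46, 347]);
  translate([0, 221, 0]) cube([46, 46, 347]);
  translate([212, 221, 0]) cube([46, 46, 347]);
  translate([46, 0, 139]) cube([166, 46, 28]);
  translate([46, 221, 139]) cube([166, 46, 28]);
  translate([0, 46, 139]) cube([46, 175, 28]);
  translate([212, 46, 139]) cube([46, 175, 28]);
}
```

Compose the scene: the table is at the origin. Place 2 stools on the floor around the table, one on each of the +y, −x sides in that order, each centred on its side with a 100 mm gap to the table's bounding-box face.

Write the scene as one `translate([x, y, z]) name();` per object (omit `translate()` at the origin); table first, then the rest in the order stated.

table();
translate([597, 793, 0]) stool();
translate([-358, 213, 0]) stool();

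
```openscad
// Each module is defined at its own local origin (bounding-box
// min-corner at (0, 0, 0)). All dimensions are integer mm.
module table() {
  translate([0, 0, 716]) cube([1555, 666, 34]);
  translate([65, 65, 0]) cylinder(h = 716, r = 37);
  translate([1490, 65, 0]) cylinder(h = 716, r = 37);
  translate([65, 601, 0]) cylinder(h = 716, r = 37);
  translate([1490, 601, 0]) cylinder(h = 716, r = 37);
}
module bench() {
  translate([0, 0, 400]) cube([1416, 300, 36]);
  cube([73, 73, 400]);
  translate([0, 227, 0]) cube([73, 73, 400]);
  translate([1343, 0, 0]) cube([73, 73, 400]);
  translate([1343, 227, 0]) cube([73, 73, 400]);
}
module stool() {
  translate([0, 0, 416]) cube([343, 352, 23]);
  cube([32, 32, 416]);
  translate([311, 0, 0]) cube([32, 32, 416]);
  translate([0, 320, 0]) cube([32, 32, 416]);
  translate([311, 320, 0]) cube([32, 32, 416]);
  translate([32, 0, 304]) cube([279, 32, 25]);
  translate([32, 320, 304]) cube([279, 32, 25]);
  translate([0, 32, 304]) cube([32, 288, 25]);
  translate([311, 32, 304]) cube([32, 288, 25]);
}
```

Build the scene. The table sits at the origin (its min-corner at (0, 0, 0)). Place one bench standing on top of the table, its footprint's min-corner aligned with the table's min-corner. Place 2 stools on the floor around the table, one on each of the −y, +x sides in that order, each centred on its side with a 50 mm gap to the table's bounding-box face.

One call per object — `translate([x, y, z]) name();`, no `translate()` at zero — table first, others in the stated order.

table();
translate([0, 0, 750]) bench();
translate([606, -402, 0]) stool();
translate([1605, 157, 0]) stool();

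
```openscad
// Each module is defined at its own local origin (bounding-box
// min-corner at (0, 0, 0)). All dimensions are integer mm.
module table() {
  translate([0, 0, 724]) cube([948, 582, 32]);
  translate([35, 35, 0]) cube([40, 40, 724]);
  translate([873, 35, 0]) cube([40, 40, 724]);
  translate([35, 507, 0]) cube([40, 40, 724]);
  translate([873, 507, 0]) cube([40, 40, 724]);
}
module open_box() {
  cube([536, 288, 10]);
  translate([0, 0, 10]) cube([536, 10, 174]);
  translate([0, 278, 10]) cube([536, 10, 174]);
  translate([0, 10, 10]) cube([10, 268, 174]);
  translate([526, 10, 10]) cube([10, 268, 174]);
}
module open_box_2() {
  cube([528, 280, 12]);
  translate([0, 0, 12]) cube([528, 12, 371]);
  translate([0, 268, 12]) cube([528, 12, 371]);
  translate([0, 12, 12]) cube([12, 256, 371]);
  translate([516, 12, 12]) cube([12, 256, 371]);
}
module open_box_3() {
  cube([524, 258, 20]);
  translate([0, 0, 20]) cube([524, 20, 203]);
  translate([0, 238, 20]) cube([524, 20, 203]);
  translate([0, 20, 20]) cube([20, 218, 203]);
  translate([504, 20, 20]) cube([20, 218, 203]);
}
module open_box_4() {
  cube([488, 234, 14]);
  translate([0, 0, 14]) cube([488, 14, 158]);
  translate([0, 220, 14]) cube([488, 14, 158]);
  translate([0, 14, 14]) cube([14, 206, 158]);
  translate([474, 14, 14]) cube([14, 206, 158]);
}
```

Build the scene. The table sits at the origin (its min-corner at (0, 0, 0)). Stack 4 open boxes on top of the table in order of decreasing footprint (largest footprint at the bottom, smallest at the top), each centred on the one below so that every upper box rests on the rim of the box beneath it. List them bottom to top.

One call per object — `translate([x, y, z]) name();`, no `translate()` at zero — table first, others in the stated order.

table();
translate([206, 147, 756]) open_box();
translate([210, 151, 940]) open_box_2();
translate([212, 162, 1323]) open_box_3();
translate([230, 174, 1546]) open_box_4();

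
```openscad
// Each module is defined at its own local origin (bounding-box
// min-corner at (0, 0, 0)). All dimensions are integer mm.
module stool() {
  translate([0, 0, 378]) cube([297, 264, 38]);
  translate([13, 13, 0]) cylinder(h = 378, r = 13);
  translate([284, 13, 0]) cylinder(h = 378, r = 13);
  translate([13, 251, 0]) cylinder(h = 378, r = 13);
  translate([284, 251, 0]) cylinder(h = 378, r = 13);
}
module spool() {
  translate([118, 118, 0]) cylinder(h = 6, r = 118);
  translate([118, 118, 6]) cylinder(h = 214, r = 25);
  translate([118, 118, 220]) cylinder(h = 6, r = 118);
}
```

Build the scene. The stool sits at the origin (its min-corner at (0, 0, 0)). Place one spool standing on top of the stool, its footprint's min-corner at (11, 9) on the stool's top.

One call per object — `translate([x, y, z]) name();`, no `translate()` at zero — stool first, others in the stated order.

stool();
translate([11, 9, 416]) spool();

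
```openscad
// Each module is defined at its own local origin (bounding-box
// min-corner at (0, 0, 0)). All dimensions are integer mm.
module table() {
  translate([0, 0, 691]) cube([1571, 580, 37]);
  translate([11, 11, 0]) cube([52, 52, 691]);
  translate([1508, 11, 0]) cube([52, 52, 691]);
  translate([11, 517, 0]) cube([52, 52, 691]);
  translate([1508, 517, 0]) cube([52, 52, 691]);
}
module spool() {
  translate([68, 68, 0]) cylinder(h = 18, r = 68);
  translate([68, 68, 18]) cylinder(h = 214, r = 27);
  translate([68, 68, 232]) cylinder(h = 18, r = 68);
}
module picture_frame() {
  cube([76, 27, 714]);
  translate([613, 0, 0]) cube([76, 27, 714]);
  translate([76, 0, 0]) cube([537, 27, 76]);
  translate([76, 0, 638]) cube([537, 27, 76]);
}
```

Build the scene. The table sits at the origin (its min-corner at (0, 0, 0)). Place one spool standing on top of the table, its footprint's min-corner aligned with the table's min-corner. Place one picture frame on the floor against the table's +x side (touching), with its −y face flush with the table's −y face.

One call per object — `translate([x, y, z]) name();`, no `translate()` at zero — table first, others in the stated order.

table();
translate([0, 0, 728]) spool();
translate([1571, 0, 0]) picture_frame();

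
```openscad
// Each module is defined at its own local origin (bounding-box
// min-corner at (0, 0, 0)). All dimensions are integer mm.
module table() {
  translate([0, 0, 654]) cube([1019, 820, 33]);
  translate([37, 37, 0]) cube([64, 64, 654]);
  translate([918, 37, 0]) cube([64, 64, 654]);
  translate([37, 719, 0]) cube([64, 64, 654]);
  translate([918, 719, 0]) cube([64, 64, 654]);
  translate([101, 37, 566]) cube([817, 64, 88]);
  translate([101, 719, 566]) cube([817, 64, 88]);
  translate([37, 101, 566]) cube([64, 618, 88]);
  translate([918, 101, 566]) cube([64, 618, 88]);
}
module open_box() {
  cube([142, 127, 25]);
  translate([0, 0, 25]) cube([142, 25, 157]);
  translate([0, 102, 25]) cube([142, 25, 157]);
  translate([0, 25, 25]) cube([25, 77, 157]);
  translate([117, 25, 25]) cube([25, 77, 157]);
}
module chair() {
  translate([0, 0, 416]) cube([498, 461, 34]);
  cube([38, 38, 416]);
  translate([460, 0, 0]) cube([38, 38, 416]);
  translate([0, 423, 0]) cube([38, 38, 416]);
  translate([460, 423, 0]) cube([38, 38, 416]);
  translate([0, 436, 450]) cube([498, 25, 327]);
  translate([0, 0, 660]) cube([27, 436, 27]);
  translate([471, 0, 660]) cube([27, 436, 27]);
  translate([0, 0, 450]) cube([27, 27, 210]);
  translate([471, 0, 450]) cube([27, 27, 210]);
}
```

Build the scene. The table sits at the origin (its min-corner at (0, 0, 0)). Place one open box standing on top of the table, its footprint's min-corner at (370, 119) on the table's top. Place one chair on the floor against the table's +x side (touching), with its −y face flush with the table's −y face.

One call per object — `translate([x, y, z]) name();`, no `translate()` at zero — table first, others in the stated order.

table();
translate([370, 119, 687]) open_box();
translate([1019, 0, 0]) chair();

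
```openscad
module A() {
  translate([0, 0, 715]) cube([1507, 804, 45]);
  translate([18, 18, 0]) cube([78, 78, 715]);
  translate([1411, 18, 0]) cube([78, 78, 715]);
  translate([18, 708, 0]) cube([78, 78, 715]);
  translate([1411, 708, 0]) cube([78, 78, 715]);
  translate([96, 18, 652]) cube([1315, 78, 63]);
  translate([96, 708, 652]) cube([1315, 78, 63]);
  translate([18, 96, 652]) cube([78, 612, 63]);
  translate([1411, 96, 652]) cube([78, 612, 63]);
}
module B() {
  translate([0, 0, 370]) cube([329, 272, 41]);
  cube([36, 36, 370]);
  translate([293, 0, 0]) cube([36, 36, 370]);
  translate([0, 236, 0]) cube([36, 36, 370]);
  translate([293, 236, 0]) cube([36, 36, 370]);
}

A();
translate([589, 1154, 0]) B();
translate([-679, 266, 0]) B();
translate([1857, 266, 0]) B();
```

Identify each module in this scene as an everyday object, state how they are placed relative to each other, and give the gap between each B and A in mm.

Each stool's nearest face is 350 mm from the table's bounding box.

A is a table. B is a stool. Three stools sit around the table at the +y, −x, +x sides. The gap between each stool and the table is 350 mm.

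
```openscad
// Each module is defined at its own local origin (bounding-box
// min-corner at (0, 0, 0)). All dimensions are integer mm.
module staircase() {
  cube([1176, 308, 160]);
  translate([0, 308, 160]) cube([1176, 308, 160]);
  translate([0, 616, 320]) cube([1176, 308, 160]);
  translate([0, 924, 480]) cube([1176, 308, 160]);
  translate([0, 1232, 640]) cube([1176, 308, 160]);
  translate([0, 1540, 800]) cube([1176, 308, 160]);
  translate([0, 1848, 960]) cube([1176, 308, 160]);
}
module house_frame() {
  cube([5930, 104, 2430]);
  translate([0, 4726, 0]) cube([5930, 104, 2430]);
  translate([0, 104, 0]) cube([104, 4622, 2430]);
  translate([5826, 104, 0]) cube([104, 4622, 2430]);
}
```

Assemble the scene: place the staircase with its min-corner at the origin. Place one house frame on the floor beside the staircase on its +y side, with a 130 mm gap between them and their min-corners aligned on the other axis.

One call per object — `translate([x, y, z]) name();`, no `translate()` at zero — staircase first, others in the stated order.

staircase();
translate([0, 2286, 0]) house_frame();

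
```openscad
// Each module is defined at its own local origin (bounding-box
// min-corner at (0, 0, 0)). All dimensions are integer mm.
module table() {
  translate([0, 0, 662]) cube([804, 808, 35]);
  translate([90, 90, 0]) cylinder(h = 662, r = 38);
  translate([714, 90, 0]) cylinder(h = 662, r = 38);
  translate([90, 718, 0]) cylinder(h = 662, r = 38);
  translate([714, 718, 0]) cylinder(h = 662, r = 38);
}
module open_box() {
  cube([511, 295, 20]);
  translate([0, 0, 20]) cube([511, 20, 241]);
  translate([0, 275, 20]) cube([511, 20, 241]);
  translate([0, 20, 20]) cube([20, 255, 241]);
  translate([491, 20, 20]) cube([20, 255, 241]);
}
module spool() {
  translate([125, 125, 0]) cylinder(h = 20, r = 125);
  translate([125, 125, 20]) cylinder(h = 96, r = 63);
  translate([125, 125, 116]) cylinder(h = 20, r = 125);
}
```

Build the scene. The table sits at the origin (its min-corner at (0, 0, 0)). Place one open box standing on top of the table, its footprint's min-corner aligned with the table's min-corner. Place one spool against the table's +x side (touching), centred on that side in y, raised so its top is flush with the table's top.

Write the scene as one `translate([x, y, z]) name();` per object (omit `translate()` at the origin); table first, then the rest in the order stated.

table();
translate([0, 0, 697]) open_box();
translate([804, 279, 561]) spool();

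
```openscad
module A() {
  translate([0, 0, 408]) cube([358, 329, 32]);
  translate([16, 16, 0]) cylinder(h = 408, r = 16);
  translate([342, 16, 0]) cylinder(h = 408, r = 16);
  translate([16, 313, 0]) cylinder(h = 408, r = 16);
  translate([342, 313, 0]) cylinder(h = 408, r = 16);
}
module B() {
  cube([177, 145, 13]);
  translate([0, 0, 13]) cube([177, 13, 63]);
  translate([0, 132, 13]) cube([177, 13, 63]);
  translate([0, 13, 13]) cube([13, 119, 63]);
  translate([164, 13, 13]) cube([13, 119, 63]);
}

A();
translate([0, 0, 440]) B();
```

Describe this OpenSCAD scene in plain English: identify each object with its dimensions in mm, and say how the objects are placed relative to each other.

A is a four-legged stool. The seat is 358×329 mm, 32 mm thick, top at z = 440 mm. It stands on four round legs, each 32 mm in diameter, from z = 0 to the seat underside, each leg's axis is inset half a diameter from the nearest pair of seat edges (so the leg's bounding box is flush with the corner).

B is an open-topped rectangular box: outside dimensions 177×145×76 mm, with a uniform wall and base thickness of 13 mm. The base is a full 177×145 slab on the floor; four walls sit on top of the base. The front and back walls (the −y and +y sides) span the full width; the two side walls fit between them.

The open box is on top of the stool.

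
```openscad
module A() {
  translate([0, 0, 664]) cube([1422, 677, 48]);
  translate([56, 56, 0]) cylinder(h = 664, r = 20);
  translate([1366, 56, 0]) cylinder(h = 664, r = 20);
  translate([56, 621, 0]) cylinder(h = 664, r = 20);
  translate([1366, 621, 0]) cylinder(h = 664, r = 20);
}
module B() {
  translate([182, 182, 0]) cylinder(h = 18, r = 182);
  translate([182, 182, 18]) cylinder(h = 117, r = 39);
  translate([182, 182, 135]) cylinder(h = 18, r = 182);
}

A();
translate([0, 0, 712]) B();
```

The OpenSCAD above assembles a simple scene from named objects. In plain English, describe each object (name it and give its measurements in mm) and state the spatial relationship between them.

A is a rectangular dining table. The top is 1422×677×48 mm with its upper surface at z = 712 mm. It stands on four round legs of 40 mm diameter, each leg's bounding box inset 36 mm from the nearest pair of top edges, running from the floor to the underside of the top.

B is a spool: two coaxial disc flanges of radius 182 mm and thickness 18 mm, joined by a core cylinder of radius 39 mm and height 117 mm. The lower flange rests on z = 0 and the three cylinders share a vertical axis.

The spool is on top of the table.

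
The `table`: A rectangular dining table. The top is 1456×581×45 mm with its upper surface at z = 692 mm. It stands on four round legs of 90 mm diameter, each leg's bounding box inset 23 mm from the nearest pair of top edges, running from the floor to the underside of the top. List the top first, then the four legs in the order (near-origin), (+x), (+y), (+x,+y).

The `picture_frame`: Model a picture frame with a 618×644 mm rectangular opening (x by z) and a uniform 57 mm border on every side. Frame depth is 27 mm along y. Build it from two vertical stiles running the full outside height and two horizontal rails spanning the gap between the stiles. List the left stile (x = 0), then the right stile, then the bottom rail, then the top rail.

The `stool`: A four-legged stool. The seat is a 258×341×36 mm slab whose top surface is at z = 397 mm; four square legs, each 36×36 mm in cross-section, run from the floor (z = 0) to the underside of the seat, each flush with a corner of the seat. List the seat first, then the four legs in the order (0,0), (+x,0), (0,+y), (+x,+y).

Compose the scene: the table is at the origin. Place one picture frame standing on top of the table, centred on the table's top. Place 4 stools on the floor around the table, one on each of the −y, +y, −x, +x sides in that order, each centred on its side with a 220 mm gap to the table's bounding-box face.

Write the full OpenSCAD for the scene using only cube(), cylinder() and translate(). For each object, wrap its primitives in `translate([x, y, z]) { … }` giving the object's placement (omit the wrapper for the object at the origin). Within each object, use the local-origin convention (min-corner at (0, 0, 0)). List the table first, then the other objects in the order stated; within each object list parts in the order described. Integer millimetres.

translate([0, 0, 647]) cube([1456, 581, 45]);
translate([68, 68, 0]) cylinder(h = 647, r = 45);
translate([1388, 68, 0]) cylinder(h = 647, r = 45);
translate([68, 513, 0]) cylinder(h = 647, r = 45);
translate([1388, 513, 0]) cylinder(h = 647, r = 45);
translate([362, 277, 692]) {
  cube([57, 27, 758]);
  translate([675, 0, 0]) cube([57, 27, 758]);
  translate([57, 0, 0]) cube([618, 27, 57]);
  translate([57, 0, 701]) cube([618, 27, 57]);
}
translate([599, -561, 0]) {
  translate([0, 0, 361]) cube([258, 341, 36]);
  cube([36, 36, 361]);
  translate([222, 0, 0]) cube([36, 36, 361]);
  translate([0, 305, 0]) cube([36, 36, 361]);
  translate([222, 305, 0]) cube([36, 36, 361]);
}
translate([599, 801, 0]) {
  translate([0, 0, 361]) cube([258, 341, 36]);
  cube([36, 36, 361]);
  translate([222, 0, 0]) cube([36, 36, 361]);
  translate([0, 305, 0]) cube([36, 36, 361]);
  translate([222, 305, 0]) cube([36, 36, 361]);
}
translate([-478, 120, 0]) {
  translate([0, 0, 361]) cube([258, 341, 36]);
  cube([36, 36, 361]);
  translate([222, 0, 0]) cube([36, 36, 361]);
  translate([0, 305, 0]) cube([36, 36, 361]);
  translate([222, 305, 0]) cube([36, 36, 361]);
}
translate([1676, 120, 0]) {
  translate([0, 0, 361]) cube([258, 341, 36]);
  cube([36, 36, 361]);
  translate([222, 0, 0]) cube([36, 36, 361]);
  translate([0, 305, 0]) cube([36, 36, 361]);
  translate([222, 305, 0]) cube([36, 36, 361]);
}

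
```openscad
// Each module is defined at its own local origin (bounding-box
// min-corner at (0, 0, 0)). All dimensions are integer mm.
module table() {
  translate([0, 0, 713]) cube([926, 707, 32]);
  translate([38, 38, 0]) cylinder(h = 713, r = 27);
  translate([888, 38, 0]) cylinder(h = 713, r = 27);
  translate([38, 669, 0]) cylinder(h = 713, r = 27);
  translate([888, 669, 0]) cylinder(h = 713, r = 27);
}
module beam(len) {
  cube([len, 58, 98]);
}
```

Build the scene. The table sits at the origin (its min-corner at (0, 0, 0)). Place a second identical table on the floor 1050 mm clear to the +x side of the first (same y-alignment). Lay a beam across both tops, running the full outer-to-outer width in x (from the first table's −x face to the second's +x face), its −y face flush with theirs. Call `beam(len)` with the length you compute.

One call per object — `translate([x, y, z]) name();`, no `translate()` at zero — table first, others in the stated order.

table();
translate([1976, 0, 0]) table();
translate([0, 0, 745]) beam(2902);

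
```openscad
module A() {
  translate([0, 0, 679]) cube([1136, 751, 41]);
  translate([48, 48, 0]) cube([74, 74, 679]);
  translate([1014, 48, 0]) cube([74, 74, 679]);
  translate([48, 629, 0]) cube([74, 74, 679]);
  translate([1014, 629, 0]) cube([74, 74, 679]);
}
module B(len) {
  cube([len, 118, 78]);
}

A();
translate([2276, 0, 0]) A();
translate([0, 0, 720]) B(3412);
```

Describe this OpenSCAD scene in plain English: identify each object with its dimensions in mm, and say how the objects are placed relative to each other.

A is a table with a 1136×751 mm rectangular top, 41 mm thick, top surface at z = 720 mm, supported by four 74×74 mm square legs, each inset 48 mm from the nearest pair of top edges, running from the floor.

B is a rectangular beam 3412 mm long (x), 118 mm deep (y), 78 mm thick (z).

The beam spans the tops of two tables placed 1140 mm apart, resting at z = 720 mm.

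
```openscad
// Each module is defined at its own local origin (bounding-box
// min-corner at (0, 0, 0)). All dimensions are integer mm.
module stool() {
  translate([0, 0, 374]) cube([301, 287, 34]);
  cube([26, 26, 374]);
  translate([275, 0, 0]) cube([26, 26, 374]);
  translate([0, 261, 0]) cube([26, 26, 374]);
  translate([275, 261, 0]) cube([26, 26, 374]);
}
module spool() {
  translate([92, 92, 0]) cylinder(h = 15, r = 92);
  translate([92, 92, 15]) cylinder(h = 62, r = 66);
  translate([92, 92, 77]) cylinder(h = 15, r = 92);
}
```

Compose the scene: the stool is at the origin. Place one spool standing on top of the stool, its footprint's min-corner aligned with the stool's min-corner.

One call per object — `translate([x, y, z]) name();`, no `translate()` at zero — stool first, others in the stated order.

stool();
translate([0, 0, 408]) spool();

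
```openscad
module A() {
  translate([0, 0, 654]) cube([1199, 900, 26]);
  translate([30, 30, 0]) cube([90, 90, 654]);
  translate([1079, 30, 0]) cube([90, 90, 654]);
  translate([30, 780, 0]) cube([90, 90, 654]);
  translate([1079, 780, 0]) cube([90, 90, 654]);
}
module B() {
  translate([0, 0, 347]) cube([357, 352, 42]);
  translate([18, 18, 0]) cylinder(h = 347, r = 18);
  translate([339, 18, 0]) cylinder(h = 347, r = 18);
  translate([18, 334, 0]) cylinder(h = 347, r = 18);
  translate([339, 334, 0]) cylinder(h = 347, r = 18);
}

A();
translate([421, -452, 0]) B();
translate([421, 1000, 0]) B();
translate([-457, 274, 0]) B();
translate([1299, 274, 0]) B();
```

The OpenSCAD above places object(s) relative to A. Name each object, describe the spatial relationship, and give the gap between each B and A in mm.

A is a table. B is a stool. Four stools sit around the table at the −y, +y, −x, +x sides. The gap between each stool and the table is 100 mm.

Each stool's nearest face is 100 mm from the table's bounding box.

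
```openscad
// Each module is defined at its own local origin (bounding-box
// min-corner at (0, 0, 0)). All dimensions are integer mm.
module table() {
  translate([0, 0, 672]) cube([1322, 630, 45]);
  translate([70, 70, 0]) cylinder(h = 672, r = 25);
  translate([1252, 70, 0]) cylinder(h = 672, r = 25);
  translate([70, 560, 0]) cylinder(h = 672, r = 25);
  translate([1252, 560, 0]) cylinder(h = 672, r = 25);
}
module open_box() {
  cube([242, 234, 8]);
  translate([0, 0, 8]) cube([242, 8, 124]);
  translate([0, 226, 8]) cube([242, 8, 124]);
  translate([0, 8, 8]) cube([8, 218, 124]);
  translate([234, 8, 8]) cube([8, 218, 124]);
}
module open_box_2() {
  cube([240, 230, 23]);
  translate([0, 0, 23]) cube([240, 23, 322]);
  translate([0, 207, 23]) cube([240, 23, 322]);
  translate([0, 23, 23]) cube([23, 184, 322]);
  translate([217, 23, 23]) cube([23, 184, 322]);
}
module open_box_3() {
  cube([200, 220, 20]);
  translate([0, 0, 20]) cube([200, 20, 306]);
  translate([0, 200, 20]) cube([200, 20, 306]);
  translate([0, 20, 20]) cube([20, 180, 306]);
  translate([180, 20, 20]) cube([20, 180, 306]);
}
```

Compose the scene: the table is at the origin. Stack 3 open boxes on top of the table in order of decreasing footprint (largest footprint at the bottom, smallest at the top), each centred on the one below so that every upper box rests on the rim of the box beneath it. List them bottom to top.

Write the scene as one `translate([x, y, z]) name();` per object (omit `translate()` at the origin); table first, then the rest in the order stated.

table();
translate([540, 198, 717]) open_box();
translate([541, 200, 849]) open_box_2();
translate([561, 205, 1194]) open_box_3();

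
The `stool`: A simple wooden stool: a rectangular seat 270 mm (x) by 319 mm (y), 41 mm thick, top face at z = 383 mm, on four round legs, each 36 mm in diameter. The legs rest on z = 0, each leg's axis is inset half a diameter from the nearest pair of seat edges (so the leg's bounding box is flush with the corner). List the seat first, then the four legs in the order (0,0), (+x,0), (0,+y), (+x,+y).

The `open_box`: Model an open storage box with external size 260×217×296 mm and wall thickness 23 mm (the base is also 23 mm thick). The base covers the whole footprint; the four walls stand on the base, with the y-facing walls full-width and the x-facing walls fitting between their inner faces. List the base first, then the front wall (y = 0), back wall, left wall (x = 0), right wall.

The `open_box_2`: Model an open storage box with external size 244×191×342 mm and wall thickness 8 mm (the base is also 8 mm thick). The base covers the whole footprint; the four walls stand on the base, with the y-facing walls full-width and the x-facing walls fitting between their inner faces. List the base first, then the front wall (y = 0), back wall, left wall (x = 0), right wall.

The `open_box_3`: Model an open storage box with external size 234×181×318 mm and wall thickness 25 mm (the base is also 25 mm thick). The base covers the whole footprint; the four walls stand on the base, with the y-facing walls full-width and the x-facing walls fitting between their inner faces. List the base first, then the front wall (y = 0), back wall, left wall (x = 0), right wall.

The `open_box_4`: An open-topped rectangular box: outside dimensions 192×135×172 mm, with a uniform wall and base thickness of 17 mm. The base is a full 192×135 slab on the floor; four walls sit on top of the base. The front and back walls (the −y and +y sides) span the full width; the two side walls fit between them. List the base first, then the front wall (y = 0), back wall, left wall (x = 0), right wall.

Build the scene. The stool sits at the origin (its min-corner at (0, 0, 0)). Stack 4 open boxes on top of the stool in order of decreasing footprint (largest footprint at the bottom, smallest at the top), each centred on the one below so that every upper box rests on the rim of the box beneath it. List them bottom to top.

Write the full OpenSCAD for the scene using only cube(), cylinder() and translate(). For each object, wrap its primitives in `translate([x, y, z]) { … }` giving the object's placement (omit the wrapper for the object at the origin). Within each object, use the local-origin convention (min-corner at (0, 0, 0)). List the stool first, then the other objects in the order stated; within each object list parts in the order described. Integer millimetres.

translate([0, 0, 342]) cube([270, 319, 41]);
translate([18, 18, 0]) cylinder(h = 342, r = 18);
translate([252, 18, 0]) cylinder(h = 342, r = 18);
translate([18, 301, 0]) cylinder(h = 342, r = 18);
translate([252, 301, 0]) cylinder(h = 342, r = 18);
translate([5, 51, 383]) {
  cube([260, 217, 23]);
  translate([0, 0, 23]) cube([260, 23, 273]);
  translate([0, 194, 23]) cube([260, 23, 273]);
  translate([0, 23, 23]) cube([23, 171, 273]);
  translate([237, 23, 23]) cube([23, 171, 273]);
}
translate([13, 64, 679]) {
  cube([244, 191, 8]);
  translate([0, 0, 8]) cube([244, 8, 334]);
  translate([0, 183, 8]) cube([244, 8, 334]);
  translate([0, 8, 8]) cube([8, 175, 334]);
  translate([236, 8, 8]) cube([8, 175, 334]);
}
translate([18, 69, 1021]) {
  cube([234, 181, 25]);
  translate([0, 0, 25]) cube([234, 25, 293]);
  translate([0, 156, 25]) cube([234, 25, 293]);
  translate([0, 25, 25]) cube([25, 131, 293]);
  translate([209, 25, 25]) cube([25, 131, 293]);
}
translate([39, 92, 1339]) {
  cube([192, 135, 17]);
  translate([0, 0, 17]) cube([192, 17, 155]);
  translate([0, 118, 17]) cube([192, 17, 155]);
  translate([0, 17, 17]) cube([17, 101, 155]);
  translate([175, 17, 17]) cube([17, 101, 155]);
}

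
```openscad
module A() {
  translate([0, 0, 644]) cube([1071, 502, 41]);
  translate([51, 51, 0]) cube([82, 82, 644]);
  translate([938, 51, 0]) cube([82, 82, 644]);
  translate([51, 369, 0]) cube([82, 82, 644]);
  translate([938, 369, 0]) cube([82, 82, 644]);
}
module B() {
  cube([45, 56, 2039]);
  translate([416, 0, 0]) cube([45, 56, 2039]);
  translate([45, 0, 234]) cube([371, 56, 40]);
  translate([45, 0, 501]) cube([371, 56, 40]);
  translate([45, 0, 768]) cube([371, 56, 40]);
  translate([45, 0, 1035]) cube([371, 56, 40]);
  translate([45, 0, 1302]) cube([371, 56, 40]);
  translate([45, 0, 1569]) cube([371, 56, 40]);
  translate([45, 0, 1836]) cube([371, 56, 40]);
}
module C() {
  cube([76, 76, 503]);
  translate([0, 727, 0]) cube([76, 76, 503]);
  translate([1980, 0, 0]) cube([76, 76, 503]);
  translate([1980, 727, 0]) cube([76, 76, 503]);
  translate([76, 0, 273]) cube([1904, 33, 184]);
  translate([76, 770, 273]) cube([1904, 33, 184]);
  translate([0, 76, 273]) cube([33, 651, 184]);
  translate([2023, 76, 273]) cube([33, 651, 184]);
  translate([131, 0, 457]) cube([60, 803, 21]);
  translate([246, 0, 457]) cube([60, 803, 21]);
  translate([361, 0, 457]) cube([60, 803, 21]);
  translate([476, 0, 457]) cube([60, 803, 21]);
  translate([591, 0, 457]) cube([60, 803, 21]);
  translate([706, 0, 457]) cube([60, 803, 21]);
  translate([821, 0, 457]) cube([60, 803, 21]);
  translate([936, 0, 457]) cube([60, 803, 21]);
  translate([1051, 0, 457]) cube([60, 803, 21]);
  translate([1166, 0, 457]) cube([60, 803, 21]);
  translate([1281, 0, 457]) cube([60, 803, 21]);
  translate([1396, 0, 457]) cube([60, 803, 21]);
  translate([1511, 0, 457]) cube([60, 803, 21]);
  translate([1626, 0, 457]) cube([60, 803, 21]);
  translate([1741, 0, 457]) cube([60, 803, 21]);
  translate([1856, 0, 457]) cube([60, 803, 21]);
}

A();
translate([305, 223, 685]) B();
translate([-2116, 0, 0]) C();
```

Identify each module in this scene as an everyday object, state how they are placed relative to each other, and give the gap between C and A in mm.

The bed frame's nearest face is 60 mm from the table's −x face.

A is a table. B is a ladder. C is a bed frame. The ladder is on top of the table, centred. The bed frame is on the floor beside the table on its −x side. The gap between the bed frame and the table is 60 mm.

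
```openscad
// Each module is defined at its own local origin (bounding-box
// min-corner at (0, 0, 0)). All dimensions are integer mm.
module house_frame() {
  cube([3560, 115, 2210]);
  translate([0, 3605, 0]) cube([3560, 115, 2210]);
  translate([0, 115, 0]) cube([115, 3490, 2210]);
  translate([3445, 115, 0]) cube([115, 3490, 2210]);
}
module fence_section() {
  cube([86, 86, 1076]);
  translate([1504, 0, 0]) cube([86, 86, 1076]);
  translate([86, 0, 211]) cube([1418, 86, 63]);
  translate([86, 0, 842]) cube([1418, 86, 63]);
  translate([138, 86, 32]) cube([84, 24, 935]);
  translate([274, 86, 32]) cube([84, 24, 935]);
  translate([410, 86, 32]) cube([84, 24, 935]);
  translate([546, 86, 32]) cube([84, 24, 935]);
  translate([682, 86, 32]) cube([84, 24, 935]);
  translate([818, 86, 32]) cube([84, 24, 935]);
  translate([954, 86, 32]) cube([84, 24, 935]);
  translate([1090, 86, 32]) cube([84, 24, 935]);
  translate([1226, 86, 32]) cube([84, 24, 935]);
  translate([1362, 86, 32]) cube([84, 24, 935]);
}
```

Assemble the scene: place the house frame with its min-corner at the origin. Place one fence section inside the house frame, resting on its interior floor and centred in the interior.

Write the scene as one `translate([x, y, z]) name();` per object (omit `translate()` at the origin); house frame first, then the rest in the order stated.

house_frame();
translate([985, 1805, 0]) fence_section();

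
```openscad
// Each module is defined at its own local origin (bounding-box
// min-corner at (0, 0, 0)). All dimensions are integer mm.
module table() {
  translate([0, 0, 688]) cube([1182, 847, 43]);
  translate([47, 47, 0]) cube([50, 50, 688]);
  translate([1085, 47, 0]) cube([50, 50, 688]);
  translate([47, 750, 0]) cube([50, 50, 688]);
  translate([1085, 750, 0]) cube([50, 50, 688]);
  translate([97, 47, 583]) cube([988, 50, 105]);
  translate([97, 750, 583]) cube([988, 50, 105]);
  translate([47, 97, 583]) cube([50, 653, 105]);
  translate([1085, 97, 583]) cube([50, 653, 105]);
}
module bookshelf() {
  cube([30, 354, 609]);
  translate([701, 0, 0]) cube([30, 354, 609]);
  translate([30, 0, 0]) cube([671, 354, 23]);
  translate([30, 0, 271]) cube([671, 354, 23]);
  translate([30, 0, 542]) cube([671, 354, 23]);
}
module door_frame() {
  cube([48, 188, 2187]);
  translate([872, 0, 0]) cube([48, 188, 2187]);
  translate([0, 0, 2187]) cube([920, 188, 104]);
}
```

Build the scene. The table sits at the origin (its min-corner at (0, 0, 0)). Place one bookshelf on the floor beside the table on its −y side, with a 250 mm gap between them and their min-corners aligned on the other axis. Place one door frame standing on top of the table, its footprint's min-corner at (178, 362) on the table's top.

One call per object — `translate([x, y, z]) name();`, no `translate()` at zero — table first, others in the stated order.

table();
translate([0, -604, 0]) bookshelf();
translate([178, 362, 731]) door_frame();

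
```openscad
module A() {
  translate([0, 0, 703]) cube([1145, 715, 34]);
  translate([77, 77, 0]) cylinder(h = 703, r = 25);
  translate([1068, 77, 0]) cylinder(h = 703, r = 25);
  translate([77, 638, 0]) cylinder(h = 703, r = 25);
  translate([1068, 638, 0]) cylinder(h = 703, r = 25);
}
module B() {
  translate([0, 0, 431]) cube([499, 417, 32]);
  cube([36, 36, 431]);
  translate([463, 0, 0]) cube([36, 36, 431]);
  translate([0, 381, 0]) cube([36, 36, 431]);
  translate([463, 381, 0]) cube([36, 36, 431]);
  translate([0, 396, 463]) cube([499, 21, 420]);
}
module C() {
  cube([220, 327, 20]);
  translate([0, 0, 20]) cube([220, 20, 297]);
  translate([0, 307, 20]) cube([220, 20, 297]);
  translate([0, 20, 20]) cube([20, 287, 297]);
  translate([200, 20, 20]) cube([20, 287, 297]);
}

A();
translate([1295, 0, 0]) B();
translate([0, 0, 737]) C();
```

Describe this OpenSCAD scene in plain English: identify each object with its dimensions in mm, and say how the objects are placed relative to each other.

A is a table with a 1145×715 mm rectangular top, 34 mm thick, top surface at z = 737 mm, supported by four round legs of 50 mm diameter, each leg's bounding box inset 52 mm from the nearest pair of top edges, running from the floor.

B is a chair: 499×417 mm seat, 32 mm thick, top at z = 463 mm, on four 36 mm square corner legs flush with the seat edges. A 21 mm thick backrest slab spans the full seat width, extending 420 mm above the seat top, its back face flush with the seat's +y edge.

C is an open storage box with external size 220×327×317 mm and wall thickness 20 mm (the base is also 20 mm thick). The base covers the whole footprint; the four walls stand on the base, with the y-facing walls full-width and the x-facing walls fitting between their inner faces.

The chair is on the floor beside the table on its +x side. The open box is on top of the table.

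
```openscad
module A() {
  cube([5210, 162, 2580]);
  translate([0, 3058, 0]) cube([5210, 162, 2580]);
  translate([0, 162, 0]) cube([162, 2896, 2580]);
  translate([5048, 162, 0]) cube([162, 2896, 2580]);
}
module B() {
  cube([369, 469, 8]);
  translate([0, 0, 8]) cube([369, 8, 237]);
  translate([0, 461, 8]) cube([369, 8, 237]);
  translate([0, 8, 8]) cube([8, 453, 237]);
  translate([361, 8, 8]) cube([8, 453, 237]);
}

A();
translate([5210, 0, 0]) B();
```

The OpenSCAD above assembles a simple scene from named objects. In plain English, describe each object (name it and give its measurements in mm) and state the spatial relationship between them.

A is the wall frame of a small rectangular building: four walls, each 2580 mm tall and 162 mm thick, enclosing a footprint 5210 mm (x) by 3220 mm (y) outside-to-outside, with no floor or roof. The front and back walls (the −y and +y sides) span the full width; the two side walls fit between them.

B is an open storage box with external size 369×469×245 mm and wall thickness 8 mm (the base is also 8 mm thick). The base covers the whole footprint; the four walls stand on the base, with the y-facing walls full-width and the x-facing walls fitting between their inner faces.

The open box is against the house frame's +x side, with their −y faces flush.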